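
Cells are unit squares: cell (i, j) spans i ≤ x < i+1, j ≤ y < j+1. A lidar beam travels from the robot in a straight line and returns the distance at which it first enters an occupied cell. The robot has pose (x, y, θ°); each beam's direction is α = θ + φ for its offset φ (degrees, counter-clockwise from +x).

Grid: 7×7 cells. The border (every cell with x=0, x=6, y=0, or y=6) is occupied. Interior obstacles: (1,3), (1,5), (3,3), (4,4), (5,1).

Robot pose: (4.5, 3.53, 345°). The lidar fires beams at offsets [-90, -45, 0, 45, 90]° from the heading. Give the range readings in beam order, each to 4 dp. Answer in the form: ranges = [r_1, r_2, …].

beam 1: φ=-90°, α=255°
  direction (-0.2588, -0.9659); cell (4,3); t to first gridline: x 1.9319, y 0.5487 (then +3.8637 / +1.0353)
    (4,2) via y @ 0.5487
    (4,1) via y @ 1.5840
    (3,1) via x @ 1.9319
    (3,0) via y @ 2.6192  # hit
  → r_1 = 2.6192
beam 2: φ=-45°, α=300°
  direction (0.5000, -0.8660); cell (4,3); t to first gridline: x 1.0000, y 0.6120 (then +2.0000 / +1.1547)
    (4,2) via y @ 0.6120
    (5,2) via x @ 1.0000
    (5,1) via y @ 1.7667  # hit
  → r_2 = 1.7667
beam 3: φ=0°, α=345°
  direction (0.9659, -0.2588); cell (4,3); t to first gridline: x 0.5176, y 2.0478 (then +1.0353 / +3.8637)
    (5,3) via x @ 0.5176
    (6,3) via x @ 1.5529  # hit
  → r_3 = 1.5529
beam 4: φ=45°, α=30°
  direction (0.8660, 0.5000); cell (4,3); t to first gridline: x 0.5774, y 0.9400 (then +1.1547 / +2.0000)
    (5,3) via x @ 0.5774
    (5,4) via y @ 0.9400
    (6,4) via x @ 1.7321  # hit
  → r_4 = 1.7321
beam 5: φ=90°, α=75°
  direction (0.2588, 0.9659); cell (4,3); t to first gridline: x 1.9319, y 0.4866 (then +3.8637 / +1.0353)
    (4,4) via y @ 0.4866  # hit
  → r_5 = 0.4866

ranges = [2.6192, 1.7667, 1.5529, 1.7321, 0.4866]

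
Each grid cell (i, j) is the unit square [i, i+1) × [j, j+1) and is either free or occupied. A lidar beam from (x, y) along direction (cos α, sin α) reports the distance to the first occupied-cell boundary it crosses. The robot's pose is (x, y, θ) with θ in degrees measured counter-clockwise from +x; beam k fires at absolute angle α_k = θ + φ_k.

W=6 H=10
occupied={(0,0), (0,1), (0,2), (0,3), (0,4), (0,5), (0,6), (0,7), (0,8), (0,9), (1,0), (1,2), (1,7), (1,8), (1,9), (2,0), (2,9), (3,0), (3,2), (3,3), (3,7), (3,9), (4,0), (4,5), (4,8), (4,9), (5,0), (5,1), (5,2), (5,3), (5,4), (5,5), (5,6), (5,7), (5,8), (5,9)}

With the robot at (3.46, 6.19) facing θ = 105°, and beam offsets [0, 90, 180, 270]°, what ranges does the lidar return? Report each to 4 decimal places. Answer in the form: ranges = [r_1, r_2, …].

ranges = [0.8386, 2.5468, 5.3731, 1.5943]

beam 1: φ=0°, α=105°
  d=(-0.2588,0.9659)  start (3,6)  tX=1.7773 tY=0.8386  stride 1/|dx|=3.8637 1/|dy|=1.0353
    cross y-line → (3,7), t=0.8386 (wall)
  → r_1 = 0.8386
beam 2: φ=90°, α=195°
  d=(-0.9659,-0.2588)  start (3,6)  tX=0.4762 tY=0.7341  stride 1/|dx|=1.0353 1/|dy|=3.8637
    cross x-line → (2,6), t=0.4762
    cross y-line → (2,5), t=0.7341
    cross x-line → (1,5), t=1.5115
    cross x-line → (0,5), t=2.5468 (wall)
  → r_2 = 2.5468
beam 3: φ=180°, α=285°
  d=(0.2588,-0.9659)  start (3,6)  tX=2.0864 tY=0.1967  stride 1/|dx|=3.8637 1/|dy|=1.0353
    cross y-line → (3,5), t=0.1967
    cross y-line → (3,4), t=1.2320
    cross x-line → (4,4), t=2.0864
    cross y-line → (4,3), t=2.2673
    cross y-line → (4,2), t=3.3025
    cross y-line → (4,1), t=4.3378
    cross y-line → (4,0), t=5.3731 (wall)
  → r_3 = 5.3731
beam 4: φ=270°, α=15°
  d=(0.9659,0.2588)  start (3,6)  tX=0.5590 tY=3.1296  stride 1/|dx|=1.0353 1/|dy|=3.8637
    cross x-line → (4,6), t=0.5590
    cross x-line → (5,6), t=1.5943 (wall)
  → r_4 = 1.5943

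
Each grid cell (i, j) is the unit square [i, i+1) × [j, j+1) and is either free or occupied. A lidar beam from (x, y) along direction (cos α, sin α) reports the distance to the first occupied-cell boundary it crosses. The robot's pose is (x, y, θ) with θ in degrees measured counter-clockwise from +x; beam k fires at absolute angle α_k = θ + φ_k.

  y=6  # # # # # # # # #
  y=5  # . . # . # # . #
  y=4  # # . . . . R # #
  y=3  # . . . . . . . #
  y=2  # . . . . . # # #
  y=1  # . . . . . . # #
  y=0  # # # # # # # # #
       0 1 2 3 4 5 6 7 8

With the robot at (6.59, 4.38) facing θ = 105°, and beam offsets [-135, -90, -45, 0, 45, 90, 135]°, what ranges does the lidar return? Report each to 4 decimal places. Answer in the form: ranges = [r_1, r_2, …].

ranges = [0.4734, 0.4245, 0.7159, 0.6419, 1.2400, 5.7872, 3.9029]

beam 1: φ=-135°, α=330°
  dir = (cos 330°, sin 330°) = (0.8660, -0.5000); from cell (6,4)
  next x-line at t=0.4734, next y-line at t=0.7600; Δt_x=1.1547, Δt_y=2.0000
    x: enter (7,4) at t=0.4734 ← occupied
  → r_1 = 0.4734
beam 2: φ=-90°, α=15°
  dir = (cos 15°, sin 15°) = (0.9659, 0.2588); from cell (6,4)
  next x-line at t=0.4245, next y-line at t=2.3955; Δt_x=1.0353, Δt_y=3.8637
    x: enter (7,4) at t=0.4245 ← occupied
  → r_2 = 0.4245
beam 3: φ=-45°, α=60°
  dir = (cos 60°, sin 60°) = (0.5000, 0.8660); from cell (6,4)
  next x-line at t=0.8200, next y-line at t=0.7159; Δt_x=2.0000, Δt_y=1.1547
    y: enter (6,5) at t=0.7159 ← occupied
  → r_3 = 0.7159
beam 4: φ=0°, α=105°
  dir = (cos 105°, sin 105°) = (-0.2588, 0.9659); from cell (6,4)
  next x-line at t=2.2796, next y-line at t=0.6419; Δt_x=3.8637, Δt_y=1.0353
    y: enter (6,5) at t=0.6419 ← occupied
  → r_4 = 0.6419
beam 5: φ=45°, α=150°
  dir = (cos 150°, sin 150°) = (-0.8660, 0.5000); from cell (6,4)
  next x-line at t=0.6813, next y-line at t=1.2400; Δt_x=1.1547, Δt_y=2.0000
    x: enter (5,4) at t=0.6813
    y: enter (5,5) at t=1.2400 ← occupied
  → r_5 = 1.2400
beam 6: φ=90°, α=195°
  dir = (cos 195°, sin 195°) = (-0.9659, -0.2588); from cell (6,4)
  next x-line at t=0.6108, next y-line at t=1.4682; Δt_x=1.0353, Δt_y=3.8637
    x: enter (5,4) at t=0.6108
    y: enter (5,3) at t=1.4682
    x: enter (4,3) at t=1.6461
    x: enter (3,3) at t=2.6814
    x: enter (2,3) at t=3.7166
    x: enter (1,3) at t=4.7519
    y: enter (1,2) at t=5.3319
    x: enter (0,2) at t=5.7872 ← occupied
  → r_6 = 5.7872
beam 7: φ=135°, α=240°
  dir = (cos 240°, sin 240°) = (-0.5000, -0.8660); from cell (6,4)
  next x-line at t=1.1800, next y-line at t=0.4388; Δt_x=2.0000, Δt_y=1.1547
    y: enter (6,3) at t=0.4388
    x: enter (5,3) at t=1.1800
    y: enter (5,2) at t=1.5935
    y: enter (5,1) at t=2.7482
    x: enter (4,1) at t=3.1800
    y: enter (4,0) at t=3.9029 ← occupied
  → r_7 = 3.9029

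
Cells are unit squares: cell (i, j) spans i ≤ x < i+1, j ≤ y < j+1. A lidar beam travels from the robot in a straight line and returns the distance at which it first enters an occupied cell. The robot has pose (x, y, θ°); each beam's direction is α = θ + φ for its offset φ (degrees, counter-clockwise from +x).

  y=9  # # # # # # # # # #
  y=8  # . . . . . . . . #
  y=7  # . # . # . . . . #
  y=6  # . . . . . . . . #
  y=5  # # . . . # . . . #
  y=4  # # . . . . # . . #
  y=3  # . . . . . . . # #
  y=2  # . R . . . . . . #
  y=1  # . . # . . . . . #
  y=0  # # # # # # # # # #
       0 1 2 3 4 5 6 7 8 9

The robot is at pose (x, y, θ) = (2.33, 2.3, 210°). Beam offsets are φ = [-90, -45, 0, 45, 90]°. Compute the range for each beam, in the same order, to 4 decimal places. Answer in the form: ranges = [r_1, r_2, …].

beam 1: φ=-90°, α=120°
  cosα=-0.5000 sinα=0.8660 | (2,2) | tMaxX 0.6600 tMaxY 0.8083 | tΔX 2.0000 tΔY 1.1547
    t=0.6600 [x] (1,2)
    t=0.8083 [y] (1,3)
    t=1.9630 [y] (1,4) — stop
  → r_1 = 1.9630
beam 2: φ=-45°, α=165°
  cosα=-0.9659 sinα=0.2588 | (2,2) | tMaxX 0.3416 tMaxY 2.7046 | tΔX 1.0353 tΔY 3.8637
    t=0.3416 [x] (1,2)
    t=1.3769 [x] (0,2) — stop
  → r_2 = 1.3769
beam 3: φ=0°, α=210°
  cosα=-0.8660 sinα=-0.5000 | (2,2) | tMaxX 0.3811 tMaxY 0.6000 | tΔX 1.1547 tΔY 2.0000
    t=0.3811 [x] (1,2)
    t=0.6000 [y] (1,1)
    t=1.5358 [x] (0,1) — stop
  → r_3 = 1.5358
beam 4: φ=45°, α=255°
  cosα=-0.2588 sinα=-0.9659 | (2,2) | tMaxX 1.2750 tMaxY 0.3106 | tΔX 3.8637 tΔY 1.0353
    t=0.3106 [y] (2,1)
    t=1.2750 [x] (1,1)
    t=1.3459 [y] (1,0) — stop
  → r_4 = 1.3459
beam 5: φ=90°, α=300°
  cosα=0.5000 sinα=-0.8660 | (2,2) | tMaxX 1.3400 tMaxY 0.3464 | tΔX 2.0000 tΔY 1.1547
    t=0.3464 [y] (2,1)
    t=1.3400 [x] (3,1) — stop
  → r_5 = 1.3400

ranges = [1.9630, 1.3769, 1.5358, 1.3459, 1.3400]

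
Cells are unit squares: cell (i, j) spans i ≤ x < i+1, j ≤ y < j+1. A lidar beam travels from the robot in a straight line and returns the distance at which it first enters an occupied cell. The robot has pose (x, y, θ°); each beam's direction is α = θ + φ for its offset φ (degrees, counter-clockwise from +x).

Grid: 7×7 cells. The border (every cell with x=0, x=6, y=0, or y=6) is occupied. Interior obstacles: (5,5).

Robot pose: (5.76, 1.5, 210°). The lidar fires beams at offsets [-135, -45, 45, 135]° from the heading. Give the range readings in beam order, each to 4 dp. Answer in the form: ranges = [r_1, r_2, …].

ranges = [0.9273, 4.9279, 0.5176, 0.2485]

beam 1: φ=-135°, α=75°
  direction (0.2588, 0.9659); cell (5,1); t to first gridline: x 0.9273, y 0.5176 (then +3.8637 / +1.0353)
    (5,2) via y @ 0.5176
    (6,2) via x @ 0.9273  # hit
  → r_1 = 0.9273
beam 2: φ=-45°, α=165°
  direction (-0.9659, 0.2588); cell (5,1); t to first gridline: x 0.7868, y 1.9319 (then +1.0353 / +3.8637)
    (4,1) via x @ 0.7868
    (3,1) via x @ 1.8221
    (3,2) via y @ 1.9319
    (2,2) via x @ 2.8574
    (1,2) via x @ 3.8926
    (0,2) via x @ 4.9279  # hit
  → r_2 = 4.9279
beam 3: φ=45°, α=255°
  direction (-0.2588, -0.9659); cell (5,1); t to first gridline: x 2.9364, y 0.5176 (then +3.8637 / +1.0353)
    (5,0) via y @ 0.5176  # hit
  → r_3 = 0.5176
beam 4: φ=135°, α=345°
  direction (0.9659, -0.2588); cell (5,1); t to first gridline: x 0.2485, y 1.9319 (then +1.0353 / +3.8637)
    (6,1) via x @ 0.2485  # hit
  → r_4 = 0.2485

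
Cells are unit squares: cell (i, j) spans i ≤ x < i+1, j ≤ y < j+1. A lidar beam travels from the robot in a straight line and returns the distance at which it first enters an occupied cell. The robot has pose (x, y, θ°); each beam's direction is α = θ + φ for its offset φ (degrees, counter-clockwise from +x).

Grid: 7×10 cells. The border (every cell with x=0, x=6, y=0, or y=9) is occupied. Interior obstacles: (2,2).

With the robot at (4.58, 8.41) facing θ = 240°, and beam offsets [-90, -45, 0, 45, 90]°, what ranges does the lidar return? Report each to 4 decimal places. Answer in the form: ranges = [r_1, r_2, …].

beam 1: φ=-90°, α=150°
  direction (-0.8660, 0.5000); cell (4,8); t to first gridline: x 0.6697, y 1.1800 (then +1.1547 / +2.0000)
    (3,8) via x @ 0.6697
    (3,9) via y @ 1.1800  # hit
  → r_1 = 1.1800
beam 2: φ=-45°, α=195°
  direction (-0.9659, -0.2588); cell (4,8); t to first gridline: x 0.6005, y 1.5841 (then +1.0353 / +3.8637)
    (3,8) via x @ 0.6005
    (3,7) via y @ 1.5841
    (2,7) via x @ 1.6357
    (1,7) via x @ 2.6710
    (0,7) via x @ 3.7063  # hit
  → r_2 = 3.7063
beam 3: φ=0°, α=240°
  direction (-0.5000, -0.8660); cell (4,8); t to first gridline: x 1.1600, y 0.4734 (then +2.0000 / +1.1547)
    (4,7) via y @ 0.4734
    (3,7) via x @ 1.1600
    (3,6) via y @ 1.6281
    (3,5) via y @ 2.7828
    (2,5) via x @ 3.1600
    (2,4) via y @ 3.9375
    (2,3) via y @ 5.0922
    (1,3) via x @ 5.1600
    (1,2) via y @ 6.2469
    (0,2) via x @ 7.1600  # hit
  → r_3 = 7.1600
beam 4: φ=45°, α=285°
  direction (0.2588, -0.9659); cell (4,8); t to first gridline: x 1.6228, y 0.4245 (then +3.8637 / +1.0353)
    (4,7) via y @ 0.4245
    (4,6) via y @ 1.4597
    (5,6) via x @ 1.6228
    (5,5) via y @ 2.4950
    (5,4) via y @ 3.5303
    (5,3) via y @ 4.5656
    (6,3) via x @ 5.4865  # hit
  → r_4 = 5.4865
beam 5: φ=90°, α=330°
  direction (0.8660, -0.5000); cell (4,8); t to first gridline: x 0.4850, y 0.8200 (then +1.1547 / +2.0000)
    (5,8) via x @ 0.4850
    (5,7) via y @ 0.8200
    (6,7) via x @ 1.6397  # hit
  → r_5 = 1.6397

ranges = [1.1800, 3.7063, 7.1600, 5.4865, 1.6397]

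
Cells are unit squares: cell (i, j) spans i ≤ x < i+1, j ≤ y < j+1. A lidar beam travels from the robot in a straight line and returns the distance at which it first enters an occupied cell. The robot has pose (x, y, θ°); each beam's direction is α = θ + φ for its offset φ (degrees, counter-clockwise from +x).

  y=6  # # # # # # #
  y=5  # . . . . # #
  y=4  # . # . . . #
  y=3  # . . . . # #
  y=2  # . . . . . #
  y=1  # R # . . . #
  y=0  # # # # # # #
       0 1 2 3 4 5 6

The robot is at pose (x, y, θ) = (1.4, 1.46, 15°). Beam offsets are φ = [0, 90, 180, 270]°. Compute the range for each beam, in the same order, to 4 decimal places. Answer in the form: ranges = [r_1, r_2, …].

ranges = [0.6212, 1.5455, 0.4141, 0.4762]

beam 1: φ=0°, α=15°
  dir = (cos 15°, sin 15°) = (0.9659, 0.2588); from cell (1,1)
  next x-line at t=0.6212, next y-line at t=2.0864; Δt_x=1.0353, Δt_y=3.8637
    x: enter (2,1) at t=0.6212 ← occupied
  → r_1 = 0.6212
beam 2: φ=90°, α=105°
  dir = (cos 105°, sin 105°) = (-0.2588, 0.9659); from cell (1,1)
  next x-line at t=1.5455, next y-line at t=0.5590; Δt_x=3.8637, Δt_y=1.0353
    y: enter (1,2) at t=0.5590
    x: enter (0,2) at t=1.5455 ← occupied
  → r_2 = 1.5455
beam 3: φ=180°, α=195°
  dir = (cos 195°, sin 195°) = (-0.9659, -0.2588); from cell (1,1)
  next x-line at t=0.4141, next y-line at t=1.7773; Δt_x=1.0353, Δt_y=3.8637
    x: enter (0,1) at t=0.4141 ← occupied
  → r_3 = 0.4141
beam 4: φ=270°, α=285°
  dir = (cos 285°, sin 285°) = (0.2588, -0.9659); from cell (1,1)
  next x-line at t=2.3182, next y-line at t=0.4762; Δt_x=3.8637, Δt_y=1.0353
    y: enter (1,0) at t=0.4762 ← occupied
  → r_4 = 0.4762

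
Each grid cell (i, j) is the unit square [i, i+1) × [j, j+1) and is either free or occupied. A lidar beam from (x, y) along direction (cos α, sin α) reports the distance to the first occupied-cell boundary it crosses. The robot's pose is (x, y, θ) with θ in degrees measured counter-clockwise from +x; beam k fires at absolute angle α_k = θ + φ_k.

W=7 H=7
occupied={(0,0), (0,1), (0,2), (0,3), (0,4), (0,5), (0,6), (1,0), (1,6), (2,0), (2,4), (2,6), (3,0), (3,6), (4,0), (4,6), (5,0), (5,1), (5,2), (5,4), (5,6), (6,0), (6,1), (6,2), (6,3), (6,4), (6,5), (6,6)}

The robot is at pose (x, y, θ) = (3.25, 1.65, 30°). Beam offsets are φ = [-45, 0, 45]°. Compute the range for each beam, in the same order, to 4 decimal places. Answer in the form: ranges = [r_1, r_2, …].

beam 1: φ=-45°, α=345°
  cosα=0.9659 sinα=-0.2588 | (3,1) | tMaxX 0.7765 tMaxY 2.5114 | tΔX 1.0353 tΔY 3.8637
    t=0.7765 [x] (4,1)
    t=1.8117 [x] (5,1) — stop
  → r_1 = 1.8117
beam 2: φ=0°, α=30°
  cosα=0.8660 sinα=0.5000 | (3,1) | tMaxX 0.8660 tMaxY 0.7000 | tΔX 1.1547 tΔY 2.0000
    t=0.7000 [y] (3,2)
    t=0.8660 [x] (4,2)
    t=2.0207 [x] (5,2) — stop
  → r_2 = 2.0207
beam 3: φ=45°, α=75°
  cosα=0.2588 sinα=0.9659 | (3,1) | tMaxX 2.8978 tMaxY 0.3623 | tΔX 3.8637 tΔY 1.0353
    t=0.3623 [y] (3,2)
    t=1.3976 [y] (3,3)
    t=2.4329 [y] (3,4)
    t=2.8978 [x] (4,4)
    t=3.4682 [y] (4,5)
    t=4.5035 [y] (4,6) — stop
  → r_3 = 4.5035

ranges = [1.8117, 2.0207, 4.5035]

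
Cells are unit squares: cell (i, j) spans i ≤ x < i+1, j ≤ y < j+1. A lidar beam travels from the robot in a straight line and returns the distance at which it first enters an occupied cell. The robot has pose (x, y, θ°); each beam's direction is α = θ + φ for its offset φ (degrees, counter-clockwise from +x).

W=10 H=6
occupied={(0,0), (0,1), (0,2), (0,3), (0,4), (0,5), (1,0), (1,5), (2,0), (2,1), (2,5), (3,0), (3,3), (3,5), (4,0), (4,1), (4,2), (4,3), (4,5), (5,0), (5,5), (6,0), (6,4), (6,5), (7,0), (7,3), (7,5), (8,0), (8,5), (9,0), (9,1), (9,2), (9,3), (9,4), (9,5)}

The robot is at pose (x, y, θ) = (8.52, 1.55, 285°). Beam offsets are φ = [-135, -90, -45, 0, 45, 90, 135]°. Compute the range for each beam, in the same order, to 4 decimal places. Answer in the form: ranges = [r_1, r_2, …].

ranges = [4.0645, 2.1250, 0.6351, 0.5694, 0.5543, 0.4969, 0.9600]

beam 1: φ=-135°, α=150°
  cosα=-0.8660 sinα=0.5000 | (8,1) | tMaxX 0.6004 tMaxY 0.9000 | tΔX 1.1547 tΔY 2.0000
    t=0.6004 [x] (7,1)
    t=0.9000 [y] (7,2)
    t=1.7551 [x] (6,2)
    t=2.9000 [y] (6,3)
    t=2.9098 [x] (5,3)
    t=4.0645 [x] (4,3) — stop
  → r_1 = 4.0645
beam 2: φ=-90°, α=195°
  cosα=-0.9659 sinα=-0.2588 | (8,1) | tMaxX 0.5383 tMaxY 2.1250 | tΔX 1.0353 tΔY 3.8637
    t=0.5383 [x] (7,1)
    t=1.5736 [x] (6,1)
    t=2.1250 [y] (6,0) — stop
  → r_2 = 2.1250
beam 3: φ=-45°, α=240°
  cosα=-0.5000 sinα=-0.8660 | (8,1) | tMaxX 1.0400 tMaxY 0.6351 | tΔX 2.0000 tΔY 1.1547
    t=0.6351 [y] (8,0) — stop
  → r_3 = 0.6351
beam 4: φ=0°, α=285°
  cosα=0.2588 sinα=-0.9659 | (8,1) | tMaxX 1.8546 tMaxY 0.5694 | tΔX 3.8637 tΔY 1.0353
    t=0.5694 [y] (8,0) — stop
  → r_4 = 0.5694
beam 5: φ=45°, α=330°
  cosα=0.8660 sinα=-0.5000 | (8,1) | tMaxX 0.5543 tMaxY 1.1000 | tΔX 1.1547 tΔY 2.0000
    t=0.5543 [x] (9,1) — stop
  → r_5 = 0.5543
beam 6: φ=90°, α=15°
  cosα=0.9659 sinα=0.2588 | (8,1) | tMaxX 0.4969 tMaxY 1.7387 | tΔX 1.0353 tΔY 3.8637
    t=0.4969 [x] (9,1) — stop
  → r_6 = 0.4969
beam 7: φ=135°, α=60°
  cosα=0.5000 sinα=0.8660 | (8,1) | tMaxX 0.9600 tMaxY 0.5196 | tΔX 2.0000 tΔY 1.1547
    t=0.5196 [y] (8,2)
    t=0.9600 [x] (9,2) — stop
  → r_7 = 0.9600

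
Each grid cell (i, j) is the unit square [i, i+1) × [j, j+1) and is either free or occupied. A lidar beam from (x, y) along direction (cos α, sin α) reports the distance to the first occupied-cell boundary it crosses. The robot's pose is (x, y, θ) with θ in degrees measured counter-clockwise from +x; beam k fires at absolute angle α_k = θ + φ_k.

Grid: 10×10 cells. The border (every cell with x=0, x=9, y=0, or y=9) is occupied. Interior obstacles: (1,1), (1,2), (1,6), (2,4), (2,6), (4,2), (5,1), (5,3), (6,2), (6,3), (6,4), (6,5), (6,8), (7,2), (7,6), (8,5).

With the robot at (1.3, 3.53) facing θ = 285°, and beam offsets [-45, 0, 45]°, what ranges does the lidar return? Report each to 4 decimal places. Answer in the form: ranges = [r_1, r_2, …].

ranges = [0.6000, 0.5487, 4.2724]

beam 1: φ=-45°, α=240°
  dir = (cos 240°, sin 240°) = (-0.5000, -0.8660); from cell (1,3)
  next x-line at t=0.6000, next y-line at t=0.6120; Δt_x=2.0000, Δt_y=1.1547
    x: enter (0,3) at t=0.6000 ← occupied
  → r_1 = 0.6000
beam 2: φ=0°, α=285°
  dir = (cos 285°, sin 285°) = (0.2588, -0.9659); from cell (1,3)
  next x-line at t=2.7046, next y-line at t=0.5487; Δt_x=3.8637, Δt_y=1.0353
    y: enter (1,2) at t=0.5487 ← occupied
  → r_2 = 0.5487
beam 3: φ=45°, α=330°
  dir = (cos 330°, sin 330°) = (0.8660, -0.5000); from cell (1,3)
  next x-line at t=0.8083, next y-line at t=1.0600; Δt_x=1.1547, Δt_y=2.0000
    x: enter (2,3) at t=0.8083
    y: enter (2,2) at t=1.0600
    x: enter (3,2) at t=1.9630
    y: enter (3,1) at t=3.0600
    x: enter (4,1) at t=3.1177
    x: enter (5,1) at t=4.2724 ← occupied
  → r_3 = 4.2724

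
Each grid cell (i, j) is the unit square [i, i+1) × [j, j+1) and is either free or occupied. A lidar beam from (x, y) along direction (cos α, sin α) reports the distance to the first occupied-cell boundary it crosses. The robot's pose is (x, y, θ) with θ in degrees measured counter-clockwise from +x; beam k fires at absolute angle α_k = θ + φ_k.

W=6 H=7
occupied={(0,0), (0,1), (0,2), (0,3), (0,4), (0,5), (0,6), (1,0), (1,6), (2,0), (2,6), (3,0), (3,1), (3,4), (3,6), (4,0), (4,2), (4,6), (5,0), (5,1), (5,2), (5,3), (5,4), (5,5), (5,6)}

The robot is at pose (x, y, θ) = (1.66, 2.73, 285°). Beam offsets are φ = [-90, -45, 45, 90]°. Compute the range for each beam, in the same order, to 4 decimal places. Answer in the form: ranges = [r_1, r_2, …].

beam 1: φ=-90°, α=195°
  cosα=-0.9659 sinα=-0.2588 | (1,2) | tMaxX 0.6833 tMaxY 2.8205 | tΔX 1.0353 tΔY 3.8637
    t=0.6833 [x] (0,2) — stop
  → r_1 = 0.6833
beam 2: φ=-45°, α=240°
  cosα=-0.5000 sinα=-0.8660 | (1,2) | tMaxX 1.3200 tMaxY 0.8429 | tΔX 2.0000 tΔY 1.1547
    t=0.8429 [y] (1,1)
    t=1.3200 [x] (0,1) — stop
  → r_2 = 1.3200
beam 3: φ=45°, α=330°
  cosα=0.8660 sinα=-0.5000 | (1,2) | tMaxX 0.3926 tMaxY 1.4600 | tΔX 1.1547 tΔY 2.0000
    t=0.3926 [x] (2,2)
    t=1.4600 [y] (2,1)
    t=1.5473 [x] (3,1) — stop
  → r_3 = 1.5473
beam 4: φ=90°, α=15°
  cosα=0.9659 sinα=0.2588 | (1,2) | tMaxX 0.3520 tMaxY 1.0432 | tΔX 1.0353 tΔY 3.8637
    t=0.3520 [x] (2,2)
    t=1.0432 [y] (2,3)
    t=1.3873 [x] (3,3)
    t=2.4225 [x] (4,3)
    t=3.4578 [x] (5,3) — stop
  → r_4 = 3.4578

ranges = [0.6833, 1.3200, 1.5473, 3.4578]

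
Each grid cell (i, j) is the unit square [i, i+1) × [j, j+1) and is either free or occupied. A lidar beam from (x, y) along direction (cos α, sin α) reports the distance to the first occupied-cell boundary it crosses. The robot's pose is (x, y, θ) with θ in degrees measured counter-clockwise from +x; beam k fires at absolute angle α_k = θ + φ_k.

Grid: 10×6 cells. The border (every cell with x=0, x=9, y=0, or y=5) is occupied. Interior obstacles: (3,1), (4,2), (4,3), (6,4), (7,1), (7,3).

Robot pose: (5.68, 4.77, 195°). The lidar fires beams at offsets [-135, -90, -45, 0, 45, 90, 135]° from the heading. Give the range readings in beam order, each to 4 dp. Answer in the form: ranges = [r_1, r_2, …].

beam 1: φ=-135°, α=60°
  cosα=0.5000 sinα=0.8660 | (5,4) | tMaxX 0.6400 tMaxY 0.2656 | tΔX 2.0000 tΔY 1.1547
    t=0.2656 [y] (5,5) — stop
  → r_1 = 0.2656
beam 2: φ=-90°, α=105°
  cosα=-0.2588 sinα=0.9659 | (5,4) | tMaxX 2.6273 tMaxY 0.2381 | tΔX 3.8637 tΔY 1.0353
    t=0.2381 [y] (5,5) — stop
  → r_2 = 0.2381
beam 3: φ=-45°, α=150°
  cosα=-0.8660 sinα=0.5000 | (5,4) | tMaxX 0.7852 tMaxY 0.4600 | tΔX 1.1547 tΔY 2.0000
    t=0.4600 [y] (5,5) — stop
  → r_3 = 0.4600
beam 4: φ=0°, α=195°
  cosα=-0.9659 sinα=-0.2588 | (5,4) | tMaxX 0.7040 tMaxY 2.9751 | tΔX 1.0353 tΔY 3.8637
    t=0.7040 [x] (4,4)
    t=1.7393 [x] (3,4)
    t=2.7745 [x] (2,4)
    t=2.9751 [y] (2,3)
    t=3.8098 [x] (1,3)
    t=4.8451 [x] (0,3) — stop
  → r_4 = 4.8451
beam 5: φ=45°, α=240°
  cosα=-0.5000 sinα=-0.8660 | (5,4) | tMaxX 1.3600 tMaxY 0.8891 | tΔX 2.0000 tΔY 1.1547
    t=0.8891 [y] (5,3)
    t=1.3600 [x] (4,3) — stop
  → r_5 = 1.3600
beam 6: φ=90°, α=285°
  cosα=0.2588 sinα=-0.9659 | (5,4) | tMaxX 1.2364 tMaxY 0.7972 | tΔX 3.8637 tΔY 1.0353
    t=0.7972 [y] (5,3)
    t=1.2364 [x] (6,3)
    t=1.8324 [y] (6,2)
    t=2.8677 [y] (6,1)
    t=3.9030 [y] (6,0) — stop
  → r_6 = 3.9030
beam 7: φ=135°, α=330°
  cosα=0.8660 sinα=-0.5000 | (5,4) | tMaxX 0.3695 tMaxY 1.5400 | tΔX 1.1547 tΔY 2.0000
    t=0.3695 [x] (6,4) — stop
  → r_7 = 0.3695

ranges = [0.2656, 0.2381, 0.4600, 4.8451, 1.3600, 3.9030, 0.3695]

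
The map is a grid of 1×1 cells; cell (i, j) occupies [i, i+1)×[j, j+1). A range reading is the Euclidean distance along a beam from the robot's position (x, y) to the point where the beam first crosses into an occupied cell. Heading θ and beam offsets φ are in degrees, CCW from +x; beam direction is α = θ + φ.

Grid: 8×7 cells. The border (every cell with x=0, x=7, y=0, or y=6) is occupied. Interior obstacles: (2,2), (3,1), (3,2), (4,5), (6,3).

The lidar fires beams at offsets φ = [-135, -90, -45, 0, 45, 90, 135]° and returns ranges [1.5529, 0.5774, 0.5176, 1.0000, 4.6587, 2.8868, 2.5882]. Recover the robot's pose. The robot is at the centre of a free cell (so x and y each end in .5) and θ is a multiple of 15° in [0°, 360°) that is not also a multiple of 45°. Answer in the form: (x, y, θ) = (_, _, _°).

Candidates: 25 free-cell centres × 16 headings = 400 poses. Raycast each; keep the one whose scan matches to 4 dp.
  (1.5, 5.5, 255°): beam 1 = 0.5774 ≠ 1.5529 ✗
  (5.5, 1.5, 75°): beam 1 = 0.5774 ≠ 1.5529 ✗
  (6.5, 5.5, 75°): beam 1 = 1.0000 ≠ 1.5529 ✗
  (4.5, 2.5, 210°): beam 1 = 3.6235 ≠ 1.5529 ✗
  …
  (2.5, 3.5, 330°): r_1=1.5529, r_2=0.5774, r_3=0.5176, r_4=1.0000, r_5=4.6587, r_6=2.8868, r_7=2.5882 — all match ✓
Only this pose fits every beam.

(x, y, θ) = (2.5, 3.5, 330°)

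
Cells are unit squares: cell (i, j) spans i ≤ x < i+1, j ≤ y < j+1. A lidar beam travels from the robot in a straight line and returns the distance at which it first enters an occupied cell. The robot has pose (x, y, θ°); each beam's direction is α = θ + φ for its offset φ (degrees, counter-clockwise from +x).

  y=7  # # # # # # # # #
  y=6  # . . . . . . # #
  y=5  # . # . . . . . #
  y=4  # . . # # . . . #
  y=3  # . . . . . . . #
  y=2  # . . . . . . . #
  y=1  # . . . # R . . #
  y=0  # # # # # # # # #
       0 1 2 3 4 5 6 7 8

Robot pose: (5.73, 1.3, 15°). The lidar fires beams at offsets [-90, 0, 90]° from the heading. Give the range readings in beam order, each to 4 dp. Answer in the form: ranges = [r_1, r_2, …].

beam 1: φ=-90°, α=285°
  dir = (cos 285°, sin 285°) = (0.2588, -0.9659); from cell (5,1)
  next x-line at t=1.0432, next y-line at t=0.3106; Δt_x=3.8637, Δt_y=1.0353
    y: enter (5,0) at t=0.3106 ← occupied
  → r_1 = 0.3106
beam 2: φ=0°, α=15°
  dir = (cos 15°, sin 15°) = (0.9659, 0.2588); from cell (5,1)
  next x-line at t=0.2795, next y-line at t=2.7046; Δt_x=1.0353, Δt_y=3.8637
    x: enter (6,1) at t=0.2795
    x: enter (7,1) at t=1.3148
    x: enter (8,1) at t=2.3501 ← occupied
  → r_2 = 2.3501
beam 3: φ=90°, α=105°
  dir = (cos 105°, sin 105°) = (-0.2588, 0.9659); from cell (5,1)
  next x-line at t=2.8205, next y-line at t=0.7247; Δt_x=3.8637, Δt_y=1.0353
    y: enter (5,2) at t=0.7247
    y: enter (5,3) at t=1.7600
    y: enter (5,4) at t=2.7952
    x: enter (4,4) at t=2.8205 ← occupied
  → r_3 = 2.8205

ranges = [0.3106, 2.3501, 2.8205]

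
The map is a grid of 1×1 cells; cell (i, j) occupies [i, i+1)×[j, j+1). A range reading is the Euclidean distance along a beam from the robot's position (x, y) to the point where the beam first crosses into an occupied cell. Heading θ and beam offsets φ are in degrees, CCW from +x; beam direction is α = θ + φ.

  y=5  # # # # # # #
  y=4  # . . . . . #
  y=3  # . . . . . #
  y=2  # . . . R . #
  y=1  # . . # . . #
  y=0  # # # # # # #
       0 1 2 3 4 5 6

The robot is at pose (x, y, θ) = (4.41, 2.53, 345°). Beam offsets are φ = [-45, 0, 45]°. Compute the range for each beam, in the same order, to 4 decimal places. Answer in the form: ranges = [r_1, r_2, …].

ranges = [1.7667, 1.6461, 1.8360]

beam 1: φ=-45°, α=300°
  d=(0.5000,-0.8660)  start (4,2)  tX=1.1800 tY=0.6120  stride 1/|dx|=2.0000 1/|dy|=1.1547
    cross y-line → (4,1), t=0.6120
    cross x-line → (5,1), t=1.1800
    cross y-line → (5,0), t=1.7667 (wall)
  → r_1 = 1.7667
beam 2: φ=0°, α=345°
  d=(0.9659,-0.2588)  start (4,2)  tX=0.6108 tY=2.0478  stride 1/|dx|=1.0353 1/|dy|=3.8637
    cross x-line → (5,2), t=0.6108
    cross x-line → (6,2), t=1.6461 (wall)
  → r_2 = 1.6461
beam 3: φ=45°, α=30°
  d=(0.8660,0.5000)  start (4,2)  tX=0.6813 tY=0.9400  stride 1/|dx|=1.1547 1/|dy|=2.0000
    cross x-line → (5,2), t=0.6813
    cross y-line → (5,3), t=0.9400
    cross x-line → (6,3), t=1.8360 (wall)
  → r_3 = 1.8360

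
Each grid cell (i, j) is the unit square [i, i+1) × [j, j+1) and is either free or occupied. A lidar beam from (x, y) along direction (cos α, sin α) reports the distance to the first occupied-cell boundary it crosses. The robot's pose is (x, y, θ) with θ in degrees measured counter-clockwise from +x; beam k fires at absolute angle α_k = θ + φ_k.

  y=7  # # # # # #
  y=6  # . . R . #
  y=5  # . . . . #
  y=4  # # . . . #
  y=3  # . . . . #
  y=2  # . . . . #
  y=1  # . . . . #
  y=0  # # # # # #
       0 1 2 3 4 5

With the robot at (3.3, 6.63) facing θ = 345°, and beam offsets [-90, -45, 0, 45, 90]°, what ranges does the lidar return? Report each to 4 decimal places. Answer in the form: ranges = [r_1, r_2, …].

beam 1: φ=-90°, α=255°
  d=(-0.2588,-0.9659)  start (3,6)  tX=1.1591 tY=0.6522  stride 1/|dx|=3.8637 1/|dy|=1.0353
    cross y-line → (3,5), t=0.6522
    cross x-line → (2,5), t=1.1591
    cross y-line → (2,4), t=1.6875
    cross y-line → (2,3), t=2.7228
    cross y-line → (2,2), t=3.7581
    cross y-line → (2,1), t=4.7933
    cross x-line → (1,1), t=5.0228
    cross y-line → (1,0), t=5.8286 (wall)
  → r_1 = 5.8286
beam 2: φ=-45°, α=300°
  d=(0.5000,-0.8660)  start (3,6)  tX=1.4000 tY=0.7275  stride 1/|dx|=2.0000 1/|dy|=1.1547
    cross y-line → (3,5), t=0.7275
    cross x-line → (4,5), t=1.4000
    cross y-line → (4,4), t=1.8822
    cross y-line → (4,3), t=3.0369
    cross x-line → (5,3), t=3.4000 (wall)
  → r_2 = 3.4000
beam 3: φ=0°, α=345°
  d=(0.9659,-0.2588)  start (3,6)  tX=0.7247 tY=2.4341  stride 1/|dx|=1.0353 1/|dy|=3.8637
    cross x-line → (4,6), t=0.7247
    cross x-line → (5,6), t=1.7600 (wall)
  → r_3 = 1.7600
beam 4: φ=45°, α=30°
  d=(0.8660,0.5000)  start (3,6)  tX=0.8083 tY=0.7400  stride 1/|dx|=1.1547 1/|dy|=2.0000
    cross y-line → (3,7), t=0.7400 (wall)
  → r_4 = 0.7400
beam 5: φ=90°, α=75°
  d=(0.2588,0.9659)  start (3,6)  tX=2.7046 tY=0.3831  stride 1/|dx|=3.8637 1/|dy|=1.0353
    cross y-line → (3,7), t=0.3831 (wall)
  → r_5 = 0.3831

ranges = [5.8286, 3.4000, 1.7600, 0.7400, 0.3831]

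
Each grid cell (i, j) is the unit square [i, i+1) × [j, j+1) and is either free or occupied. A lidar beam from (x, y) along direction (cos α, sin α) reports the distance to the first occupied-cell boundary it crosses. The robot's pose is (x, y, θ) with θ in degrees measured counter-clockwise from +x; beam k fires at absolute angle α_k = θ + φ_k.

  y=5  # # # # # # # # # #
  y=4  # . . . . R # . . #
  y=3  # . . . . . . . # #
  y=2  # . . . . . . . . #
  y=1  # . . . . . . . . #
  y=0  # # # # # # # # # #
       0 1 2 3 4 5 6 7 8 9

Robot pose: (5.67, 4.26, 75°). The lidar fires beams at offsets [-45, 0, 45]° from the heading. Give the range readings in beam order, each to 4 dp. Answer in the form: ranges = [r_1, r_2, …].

beam 1: φ=-45°, α=30°
  d=(0.8660,0.5000)  start (5,4)  tX=0.3811 tY=1.4800  stride 1/|dx|=1.1547 1/|dy|=2.0000
    cross x-line → (6,4), t=0.3811 (wall)
  → r_1 = 0.3811
beam 2: φ=0°, α=75°
  d=(0.2588,0.9659)  start (5,4)  tX=1.2750 tY=0.7661  stride 1/|dx|=3.8637 1/|dy|=1.0353
    cross y-line → (5,5), t=0.7661 (wall)
  → r_2 = 0.7661
beam 3: φ=45°, α=120°
  d=(-0.5000,0.8660)  start (5,4)  tX=1.3400 tY=0.8545  stride 1/|dx|=2.0000 1/|dy|=1.1547
    cross y-line → (5,5), t=0.8545 (wall)
  → r_3 = 0.8545

ranges = [0.3811, 0.7661, 0.8545]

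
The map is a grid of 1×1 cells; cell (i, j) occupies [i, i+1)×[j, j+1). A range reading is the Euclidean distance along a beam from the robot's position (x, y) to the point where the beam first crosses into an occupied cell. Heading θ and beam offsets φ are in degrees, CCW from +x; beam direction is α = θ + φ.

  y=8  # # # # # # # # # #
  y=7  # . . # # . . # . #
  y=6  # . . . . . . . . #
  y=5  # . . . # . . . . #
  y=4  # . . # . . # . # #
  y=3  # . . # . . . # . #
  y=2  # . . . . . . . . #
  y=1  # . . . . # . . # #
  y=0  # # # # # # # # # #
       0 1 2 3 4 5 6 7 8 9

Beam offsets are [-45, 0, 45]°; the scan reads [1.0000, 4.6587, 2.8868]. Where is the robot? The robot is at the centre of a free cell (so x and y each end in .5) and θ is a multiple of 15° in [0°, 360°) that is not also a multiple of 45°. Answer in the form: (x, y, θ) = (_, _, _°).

(x, y, θ) = (8.5, 2.5, 165°)

Candidates: 45 free-cell centres × 16 headings = 720 poses. Raycast each; keep the one whose scan matches to 4 dp.
  (2.5, 6.5, 345°): beam 1 = 1.7321 ≠ 1.0000 ✗
  (2.5, 3.5, 240°): beam 1 = 1.5529 ≠ 1.0000 ✗
  (8.5, 7.5, 195°): beam 1 = 0.5774 ≠ 1.0000 ✗
  (3.5, 6.5, 285°): beam 1 = 5.0000 ≠ 1.0000 ✗
  (3.5, 5.5, 60°): beam 1 = 0.5176 ≠ 1.0000 ✗
  …
  (8.5, 2.5, 165°): r_1=1.0000, r_2=4.6587, r_3=2.8868 — all match ✓
Unique over the lattice → pose = (8.5, 2.5, 165°).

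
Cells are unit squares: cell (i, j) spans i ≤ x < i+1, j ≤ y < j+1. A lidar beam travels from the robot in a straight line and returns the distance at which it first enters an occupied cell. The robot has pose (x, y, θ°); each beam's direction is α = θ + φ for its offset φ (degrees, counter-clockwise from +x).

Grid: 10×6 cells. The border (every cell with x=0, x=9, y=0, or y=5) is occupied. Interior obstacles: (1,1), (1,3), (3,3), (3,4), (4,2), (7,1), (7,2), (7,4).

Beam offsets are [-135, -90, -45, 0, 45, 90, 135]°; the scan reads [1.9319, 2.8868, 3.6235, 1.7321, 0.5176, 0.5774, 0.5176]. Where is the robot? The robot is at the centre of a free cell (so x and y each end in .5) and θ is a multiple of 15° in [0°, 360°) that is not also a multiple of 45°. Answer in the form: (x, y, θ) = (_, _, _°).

(x, y, θ) = (6.5, 4.5, 300°)

The pose lattice has 24·16 = 384 candidates. Test each by forward raycasting.
  (4.5, 4.5, 150°): beam 2 = 0.5774 ≠ 2.8868 ✗
  (5.5, 2.5, 120°): beam 1 = 1.5529 ≠ 1.9319 ✗
  (6.5, 3.5, 255°): beam 1 = 1.7321 ≠ 1.9319 ✗
  …
  (6.5, 4.5, 300°): r_1=1.9319, r_2=2.8868, r_3=3.6235, r_4=1.7321, r_5=0.5176, r_6=0.5774, r_7=0.5176 — all match ✓
No second candidate reproduces the full scan.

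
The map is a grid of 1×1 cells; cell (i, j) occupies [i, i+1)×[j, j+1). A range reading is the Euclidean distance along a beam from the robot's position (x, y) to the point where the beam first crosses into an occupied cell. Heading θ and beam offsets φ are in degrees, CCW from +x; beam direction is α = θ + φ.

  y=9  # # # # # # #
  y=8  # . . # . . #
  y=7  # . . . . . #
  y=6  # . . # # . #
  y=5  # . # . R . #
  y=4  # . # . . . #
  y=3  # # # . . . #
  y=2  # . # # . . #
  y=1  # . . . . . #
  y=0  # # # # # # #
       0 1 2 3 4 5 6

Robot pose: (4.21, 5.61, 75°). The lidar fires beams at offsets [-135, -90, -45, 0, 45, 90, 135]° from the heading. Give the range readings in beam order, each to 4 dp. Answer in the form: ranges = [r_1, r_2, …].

beam 1: φ=-135°, α=300°
  d=(0.5000,-0.8660)  start (4,5)  tX=1.5800 tY=0.7044  stride 1/|dx|=2.0000 1/|dy|=1.1547
    cross y-line → (4,4), t=0.7044
    cross x-line → (5,4), t=1.5800
    cross y-line → (5,3), t=1.8591
    cross y-line → (5,2), t=3.0138
    cross x-line → (6,2), t=3.5800 (wall)
  → r_1 = 3.5800
beam 2: φ=-90°, α=345°
  d=(0.9659,-0.2588)  start (4,5)  tX=0.8179 tY=2.3569  stride 1/|dx|=1.0353 1/|dy|=3.8637
    cross x-line → (5,5), t=0.8179
    cross x-line → (6,5), t=1.8531 (wall)
  → r_2 = 1.8531
beam 3: φ=-45°, α=30°
  d=(0.8660,0.5000)  start (4,5)  tX=0.9122 tY=0.7800  stride 1/|dx|=1.1547 1/|dy|=2.0000
    cross y-line → (4,6), t=0.7800 (wall)
  → r_3 = 0.7800
beam 4: φ=0°, α=75°
  d=(0.2588,0.9659)  start (4,5)  tX=3.0523 tY=0.4038  stride 1/|dx|=3.8637 1/|dy|=1.0353
    cross y-line → (4,6), t=0.4038 (wall)
  → r_4 = 0.4038
beam 5: φ=45°, α=120°
  d=(-0.5000,0.8660)  start (4,5)  tX=0.4200 tY=0.4503  stride 1/|dx|=2.0000 1/|dy|=1.1547
    cross x-line → (3,5), t=0.4200
    cross y-line → (3,6), t=0.4503 (wall)
  → r_5 = 0.4503
beam 6: φ=90°, α=165°
  d=(-0.9659,0.2588)  start (4,5)  tX=0.2174 tY=1.5068  stride 1/|dx|=1.0353 1/|dy|=3.8637
    cross x-line → (3,5), t=0.2174
    cross x-line → (2,5), t=1.2527 (wall)
  → r_6 = 1.2527
beam 7: φ=135°, α=210°
  d=(-0.8660,-0.5000)  start (4,5)  tX=0.2425 tY=1.2200  stride 1/|dx|=1.1547 1/|dy|=2.0000
    cross x-line → (3,5), t=0.2425
    cross y-line → (3,4), t=1.2200
    cross x-line → (2,4), t=1.3972 (wall)
  → r_7 = 1.3972

ranges = [3.5800, 1.8531, 0.7800, 0.4038, 0.4503, 1.2527, 1.3972]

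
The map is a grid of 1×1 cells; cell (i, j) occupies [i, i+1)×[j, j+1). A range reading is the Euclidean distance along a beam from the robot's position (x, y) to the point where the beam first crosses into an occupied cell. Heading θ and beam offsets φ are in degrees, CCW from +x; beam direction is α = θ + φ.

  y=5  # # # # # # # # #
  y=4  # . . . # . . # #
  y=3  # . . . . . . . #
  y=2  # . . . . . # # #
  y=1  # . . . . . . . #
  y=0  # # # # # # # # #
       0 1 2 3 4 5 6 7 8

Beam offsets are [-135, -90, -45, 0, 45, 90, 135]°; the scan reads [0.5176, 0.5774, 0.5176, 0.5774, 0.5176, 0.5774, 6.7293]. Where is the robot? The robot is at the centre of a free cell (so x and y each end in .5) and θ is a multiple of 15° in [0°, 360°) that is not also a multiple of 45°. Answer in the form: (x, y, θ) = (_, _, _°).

(x, y, θ) = (7.5, 1.5, 30°)

Enumerate (i+0.5, j+0.5, θ) over the 24 free cells and 16 admissible headings. For each, cast all 7 beams and compare to the given ranges.
  (2.5, 1.5, 195°): beam 1 = 3.0000 ≠ 0.5176 ✗
  (3.5, 2.5, 150°): beam 1 = 4.6587 ≠ 0.5176 ✗
  (5.5, 4.5, 345°): beam 1 = 0.5774 ≠ 0.5176 ✗
  (5.5, 4.5, 150°): beam 1 = 1.5529 ≠ 0.5176 ✗
  (5.5, 1.5, 120°): beam 1 = 1.9319 ≠ 0.5176 ✗
  …
  (7.5, 1.5, 30°): r_1=0.5176, r_2=0.5774, r_3=0.5176, r_4=0.5774, r_5=0.5176, r_6=0.5774, r_7=6.7293 — all match ✓
Unique over the lattice → pose = (7.5, 1.5, 30°).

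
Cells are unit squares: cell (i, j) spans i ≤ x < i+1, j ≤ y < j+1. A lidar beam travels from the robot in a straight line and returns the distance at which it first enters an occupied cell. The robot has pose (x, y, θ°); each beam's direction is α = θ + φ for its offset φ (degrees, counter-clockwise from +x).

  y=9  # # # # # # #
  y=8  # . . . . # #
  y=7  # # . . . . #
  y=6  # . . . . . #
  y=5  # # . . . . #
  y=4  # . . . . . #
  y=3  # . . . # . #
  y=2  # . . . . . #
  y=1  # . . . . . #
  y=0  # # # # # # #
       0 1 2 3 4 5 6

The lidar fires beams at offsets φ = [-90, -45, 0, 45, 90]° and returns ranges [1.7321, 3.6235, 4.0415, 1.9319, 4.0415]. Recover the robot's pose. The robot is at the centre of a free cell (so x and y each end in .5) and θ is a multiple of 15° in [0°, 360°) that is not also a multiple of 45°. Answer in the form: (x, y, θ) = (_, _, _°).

(x, y, θ) = (2.5, 4.5, 300°)

Enumerate (i+0.5, j+0.5, θ) over the 36 free cells and 16 admissible headings. For each, cast all 5 beams and compare to the given ranges.
  (2.5, 3.5, 30°): beam 1 = 2.8868 ≠ 1.7321 ✗
  (2.5, 7.5, 255°): beam 1 = 0.5176 ≠ 1.7321 ✗
  (3.5, 1.5, 15°): beam 1 = 0.5176 ≠ 1.7321 ✗
  (2.5, 2.5, 150°): beam 1 = 6.3509 ≠ 1.7321 ✗
  (4.5, 4.5, 60°): beam 2 = 1.5529 ≠ 3.6235 ✗
  …
  (2.5, 4.5, 300°): r_1=1.7321, r_2=3.6235, r_3=4.0415, r_4=1.9319, r_5=4.0415 — all match ✓
No second candidate reproduces the full scan.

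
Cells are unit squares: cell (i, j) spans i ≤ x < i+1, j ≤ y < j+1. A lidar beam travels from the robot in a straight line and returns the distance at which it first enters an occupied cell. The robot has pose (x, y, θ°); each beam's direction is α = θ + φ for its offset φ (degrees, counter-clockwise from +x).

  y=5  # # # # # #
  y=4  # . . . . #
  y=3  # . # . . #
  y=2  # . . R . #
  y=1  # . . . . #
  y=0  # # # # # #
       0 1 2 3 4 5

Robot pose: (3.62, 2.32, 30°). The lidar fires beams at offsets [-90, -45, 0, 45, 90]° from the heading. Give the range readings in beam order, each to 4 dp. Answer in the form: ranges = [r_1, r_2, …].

beam 1: φ=-90°, α=300°
  d=(0.5000,-0.8660)  start (3,2)  tX=0.7600 tY=0.3695  stride 1/|dx|=2.0000 1/|dy|=1.1547
    cross y-line → (3,1), t=0.3695
    cross x-line → (4,1), t=0.7600
    cross y-line → (4,0), t=1.5242 (wall)
  → r_1 = 1.5242
beam 2: φ=-45°, α=345°
  d=(0.9659,-0.2588)  start (3,2)  tX=0.3934 tY=1.2364  stride 1/|dx|=1.0353 1/|dy|=3.8637
    cross x-line → (4,2), t=0.3934
    cross y-line → (4,1), t=1.2364
    cross x-line → (5,1), t=1.4287 (wall)
  → r_2 = 1.4287
beam 3: φ=0°, α=30°
  d=(0.8660,0.5000)  start (3,2)  tX=0.4388 tY=1.3600  stride 1/|dx|=1.1547 1/|dy|=2.0000
    cross x-line → (4,2), t=0.4388
    cross y-line → (4,3), t=1.3600
    cross x-line → (5,3), t=1.5935 (wall)
  → r_3 = 1.5935
beam 4: φ=45°, α=75°
  d=(0.2588,0.9659)  start (3,2)  tX=1.4682 tY=0.7040  stride 1/|dx|=3.8637 1/|dy|=1.0353
    cross y-line → (3,3), t=0.7040
    cross x-line → (4,3), t=1.4682
    cross y-line → (4,4), t=1.7393
    cross y-line → (4,5), t=2.7745 (wall)
  → r_4 = 2.7745
beam 5: φ=90°, α=120°
  d=(-0.5000,0.8660)  start (3,2)  tX=1.2400 tY=0.7852  stride 1/|dx|=2.0000 1/|dy|=1.1547
    cross y-line → (3,3), t=0.7852
    cross x-line → (2,3), t=1.2400 (wall)
  → r_5 = 1.2400

ranges = [1.5242, 1.4287, 1.5935, 2.7745, 1.2400]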